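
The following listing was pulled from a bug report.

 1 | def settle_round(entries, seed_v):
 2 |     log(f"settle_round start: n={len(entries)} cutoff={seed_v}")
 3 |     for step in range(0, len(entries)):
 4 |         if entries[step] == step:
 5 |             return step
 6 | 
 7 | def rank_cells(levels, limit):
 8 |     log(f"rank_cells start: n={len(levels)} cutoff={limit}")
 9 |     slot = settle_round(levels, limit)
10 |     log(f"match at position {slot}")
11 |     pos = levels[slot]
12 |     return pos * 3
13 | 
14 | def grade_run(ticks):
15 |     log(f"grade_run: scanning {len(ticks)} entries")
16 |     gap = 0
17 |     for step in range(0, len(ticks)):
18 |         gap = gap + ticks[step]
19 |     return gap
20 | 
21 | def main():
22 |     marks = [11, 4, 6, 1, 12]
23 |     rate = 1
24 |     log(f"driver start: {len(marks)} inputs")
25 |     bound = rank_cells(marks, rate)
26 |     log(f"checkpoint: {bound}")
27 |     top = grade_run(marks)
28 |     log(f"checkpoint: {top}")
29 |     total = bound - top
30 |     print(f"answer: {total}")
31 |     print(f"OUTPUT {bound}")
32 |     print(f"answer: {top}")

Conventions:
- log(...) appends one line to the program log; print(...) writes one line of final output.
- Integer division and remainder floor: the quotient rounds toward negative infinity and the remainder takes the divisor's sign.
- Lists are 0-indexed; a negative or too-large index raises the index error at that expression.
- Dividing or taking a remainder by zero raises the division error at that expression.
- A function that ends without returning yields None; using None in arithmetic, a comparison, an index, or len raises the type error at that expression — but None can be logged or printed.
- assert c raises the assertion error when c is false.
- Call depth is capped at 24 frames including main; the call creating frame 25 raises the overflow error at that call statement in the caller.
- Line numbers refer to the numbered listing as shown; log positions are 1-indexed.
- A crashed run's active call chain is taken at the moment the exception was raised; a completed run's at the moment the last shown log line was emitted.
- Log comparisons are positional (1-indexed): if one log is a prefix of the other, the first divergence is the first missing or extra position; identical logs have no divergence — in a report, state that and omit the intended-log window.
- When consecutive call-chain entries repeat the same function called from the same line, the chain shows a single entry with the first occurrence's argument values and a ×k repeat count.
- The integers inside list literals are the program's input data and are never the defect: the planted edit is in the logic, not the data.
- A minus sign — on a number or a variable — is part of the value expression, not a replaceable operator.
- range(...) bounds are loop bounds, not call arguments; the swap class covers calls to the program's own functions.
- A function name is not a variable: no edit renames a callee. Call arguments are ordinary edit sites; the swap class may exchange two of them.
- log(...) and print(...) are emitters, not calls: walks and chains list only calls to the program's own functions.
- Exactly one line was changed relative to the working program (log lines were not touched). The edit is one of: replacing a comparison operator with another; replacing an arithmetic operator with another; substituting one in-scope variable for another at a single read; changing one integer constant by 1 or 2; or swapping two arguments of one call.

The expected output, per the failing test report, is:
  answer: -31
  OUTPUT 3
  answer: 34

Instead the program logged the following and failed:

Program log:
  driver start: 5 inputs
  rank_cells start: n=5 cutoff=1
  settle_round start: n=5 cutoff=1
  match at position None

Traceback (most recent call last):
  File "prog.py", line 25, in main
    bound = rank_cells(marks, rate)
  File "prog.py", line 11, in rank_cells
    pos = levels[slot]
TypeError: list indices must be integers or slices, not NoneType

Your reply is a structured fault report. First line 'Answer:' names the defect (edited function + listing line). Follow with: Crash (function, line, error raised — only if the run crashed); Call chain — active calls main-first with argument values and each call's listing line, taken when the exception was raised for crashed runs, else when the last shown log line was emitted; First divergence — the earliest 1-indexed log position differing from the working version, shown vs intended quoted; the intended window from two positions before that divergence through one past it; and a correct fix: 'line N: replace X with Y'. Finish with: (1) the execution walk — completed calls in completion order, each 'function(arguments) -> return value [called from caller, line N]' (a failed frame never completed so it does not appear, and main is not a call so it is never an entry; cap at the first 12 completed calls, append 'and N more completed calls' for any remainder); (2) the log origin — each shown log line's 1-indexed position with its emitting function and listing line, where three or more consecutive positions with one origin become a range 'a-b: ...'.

Answer: the defect is in settle_round at line 4.
Key fact: The earliest visible damage is log position 4 — 'match at position None' rather than the intended 'match at position 3'.
Crash: rank_cells, line 11, TypeError.
Call chain: main -> rank_cells([11, 4, 6, 1, 12], 1) (called at line 25).
First divergence: position 4 — shown 'match at position None', intended 'match at position 3'.
Intended log window:
  2: rank_cells start: n=5 cutoff=1
  3: settle_round start: n=5 cutoff=1
  4: match at position 3
  5: checkpoint: 3
Execution walk:
  settle_round([11, 4, 6, 1, 12], 1) -> None  [called from rank_cells, line 9]
Log line origins:
  1: logged in main at line 24
  2: logged in rank_cells at line 8
  3: logged in settle_round at line 2
  4: logged in rank_cells at line 10
A correct fix: line 4: replace `entries[step] == step` with `entries[step] == seed_v`.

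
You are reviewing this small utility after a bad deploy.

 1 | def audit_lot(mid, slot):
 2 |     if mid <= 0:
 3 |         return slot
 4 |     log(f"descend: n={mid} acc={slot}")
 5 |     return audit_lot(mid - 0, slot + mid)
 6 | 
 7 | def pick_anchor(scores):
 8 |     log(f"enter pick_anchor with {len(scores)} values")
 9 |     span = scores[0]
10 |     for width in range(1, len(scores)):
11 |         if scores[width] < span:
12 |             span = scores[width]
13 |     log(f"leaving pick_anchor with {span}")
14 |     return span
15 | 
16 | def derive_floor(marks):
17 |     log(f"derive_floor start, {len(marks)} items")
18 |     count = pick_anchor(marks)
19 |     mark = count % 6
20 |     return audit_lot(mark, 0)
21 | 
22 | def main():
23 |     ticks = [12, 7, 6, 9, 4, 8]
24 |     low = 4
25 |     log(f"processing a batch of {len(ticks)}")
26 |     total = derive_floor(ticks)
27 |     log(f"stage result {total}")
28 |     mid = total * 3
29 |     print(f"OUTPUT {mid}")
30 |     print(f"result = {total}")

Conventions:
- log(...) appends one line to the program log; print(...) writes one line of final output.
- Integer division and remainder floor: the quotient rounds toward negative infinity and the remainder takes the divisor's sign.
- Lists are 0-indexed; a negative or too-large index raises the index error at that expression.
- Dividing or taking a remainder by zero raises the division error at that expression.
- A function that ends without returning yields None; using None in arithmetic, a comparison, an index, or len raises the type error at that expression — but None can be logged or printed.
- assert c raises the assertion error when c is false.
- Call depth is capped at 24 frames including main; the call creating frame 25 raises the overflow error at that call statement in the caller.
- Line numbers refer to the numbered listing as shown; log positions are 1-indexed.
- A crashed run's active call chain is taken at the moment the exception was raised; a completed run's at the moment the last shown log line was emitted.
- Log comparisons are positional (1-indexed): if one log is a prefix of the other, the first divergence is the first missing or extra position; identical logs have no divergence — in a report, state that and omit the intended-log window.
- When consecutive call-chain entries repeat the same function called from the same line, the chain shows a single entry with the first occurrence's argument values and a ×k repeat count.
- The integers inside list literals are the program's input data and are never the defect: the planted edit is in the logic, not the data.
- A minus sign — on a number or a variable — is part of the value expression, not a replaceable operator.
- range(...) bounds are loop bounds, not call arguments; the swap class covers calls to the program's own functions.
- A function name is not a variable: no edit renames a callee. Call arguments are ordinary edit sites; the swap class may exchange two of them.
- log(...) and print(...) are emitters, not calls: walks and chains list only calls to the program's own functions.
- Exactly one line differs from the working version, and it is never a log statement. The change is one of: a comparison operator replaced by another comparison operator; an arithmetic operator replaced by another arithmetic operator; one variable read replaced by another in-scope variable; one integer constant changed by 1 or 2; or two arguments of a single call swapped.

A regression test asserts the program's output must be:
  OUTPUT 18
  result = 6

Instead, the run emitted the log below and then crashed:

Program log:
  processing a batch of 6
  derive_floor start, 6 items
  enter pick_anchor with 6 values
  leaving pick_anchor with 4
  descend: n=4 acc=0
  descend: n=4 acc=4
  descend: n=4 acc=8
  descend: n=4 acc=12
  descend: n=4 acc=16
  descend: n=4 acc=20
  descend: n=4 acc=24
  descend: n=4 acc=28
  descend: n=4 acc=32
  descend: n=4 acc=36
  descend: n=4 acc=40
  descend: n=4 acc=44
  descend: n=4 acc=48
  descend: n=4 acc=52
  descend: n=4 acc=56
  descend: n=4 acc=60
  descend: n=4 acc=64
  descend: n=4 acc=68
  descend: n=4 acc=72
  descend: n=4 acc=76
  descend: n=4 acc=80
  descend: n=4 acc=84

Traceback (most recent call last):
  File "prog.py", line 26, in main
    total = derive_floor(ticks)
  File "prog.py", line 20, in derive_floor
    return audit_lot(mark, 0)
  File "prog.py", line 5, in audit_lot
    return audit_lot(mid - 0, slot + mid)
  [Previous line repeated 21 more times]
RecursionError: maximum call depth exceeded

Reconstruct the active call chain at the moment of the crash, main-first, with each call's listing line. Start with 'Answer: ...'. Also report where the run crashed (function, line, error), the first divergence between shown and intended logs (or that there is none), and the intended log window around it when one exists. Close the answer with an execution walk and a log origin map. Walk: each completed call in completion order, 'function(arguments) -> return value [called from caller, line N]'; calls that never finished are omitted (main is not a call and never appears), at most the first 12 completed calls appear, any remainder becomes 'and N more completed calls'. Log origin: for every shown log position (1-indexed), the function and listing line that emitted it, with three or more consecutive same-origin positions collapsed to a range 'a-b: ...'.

Answer: main -> derive_floor (called at line 26) -> audit_lot (called at line 20) -> audit_lot (called at line 5) ×21.
Key observation: At log position 6 the runs split — shown 'descend: n=4 acc=4', but the working version logs 'descend: n=2 acc=4'.
Crash: audit_lot, line 5, RecursionError.
First divergence: position 6 — the shown line 'descend: n=4 acc=4' should read 'descend: n=2 acc=4'.
Intended log window:
  4: leaving pick_anchor with 4
  5: descend: n=4 acc=0
  6: descend: n=2 acc=4
  7: stage result 6
Execution walk:
  pick_anchor([12, 7, 6, 9, 4, 8]) -> 4  [called from derive_floor, line 18]
Log origins:
  1: emitted by main (line 25)
  2: emitted by derive_floor (line 17)
  3: emitted by pick_anchor (line 8)
  4: emitted by pick_anchor (line 13)
  5-26: emitted by audit_lot (line 4)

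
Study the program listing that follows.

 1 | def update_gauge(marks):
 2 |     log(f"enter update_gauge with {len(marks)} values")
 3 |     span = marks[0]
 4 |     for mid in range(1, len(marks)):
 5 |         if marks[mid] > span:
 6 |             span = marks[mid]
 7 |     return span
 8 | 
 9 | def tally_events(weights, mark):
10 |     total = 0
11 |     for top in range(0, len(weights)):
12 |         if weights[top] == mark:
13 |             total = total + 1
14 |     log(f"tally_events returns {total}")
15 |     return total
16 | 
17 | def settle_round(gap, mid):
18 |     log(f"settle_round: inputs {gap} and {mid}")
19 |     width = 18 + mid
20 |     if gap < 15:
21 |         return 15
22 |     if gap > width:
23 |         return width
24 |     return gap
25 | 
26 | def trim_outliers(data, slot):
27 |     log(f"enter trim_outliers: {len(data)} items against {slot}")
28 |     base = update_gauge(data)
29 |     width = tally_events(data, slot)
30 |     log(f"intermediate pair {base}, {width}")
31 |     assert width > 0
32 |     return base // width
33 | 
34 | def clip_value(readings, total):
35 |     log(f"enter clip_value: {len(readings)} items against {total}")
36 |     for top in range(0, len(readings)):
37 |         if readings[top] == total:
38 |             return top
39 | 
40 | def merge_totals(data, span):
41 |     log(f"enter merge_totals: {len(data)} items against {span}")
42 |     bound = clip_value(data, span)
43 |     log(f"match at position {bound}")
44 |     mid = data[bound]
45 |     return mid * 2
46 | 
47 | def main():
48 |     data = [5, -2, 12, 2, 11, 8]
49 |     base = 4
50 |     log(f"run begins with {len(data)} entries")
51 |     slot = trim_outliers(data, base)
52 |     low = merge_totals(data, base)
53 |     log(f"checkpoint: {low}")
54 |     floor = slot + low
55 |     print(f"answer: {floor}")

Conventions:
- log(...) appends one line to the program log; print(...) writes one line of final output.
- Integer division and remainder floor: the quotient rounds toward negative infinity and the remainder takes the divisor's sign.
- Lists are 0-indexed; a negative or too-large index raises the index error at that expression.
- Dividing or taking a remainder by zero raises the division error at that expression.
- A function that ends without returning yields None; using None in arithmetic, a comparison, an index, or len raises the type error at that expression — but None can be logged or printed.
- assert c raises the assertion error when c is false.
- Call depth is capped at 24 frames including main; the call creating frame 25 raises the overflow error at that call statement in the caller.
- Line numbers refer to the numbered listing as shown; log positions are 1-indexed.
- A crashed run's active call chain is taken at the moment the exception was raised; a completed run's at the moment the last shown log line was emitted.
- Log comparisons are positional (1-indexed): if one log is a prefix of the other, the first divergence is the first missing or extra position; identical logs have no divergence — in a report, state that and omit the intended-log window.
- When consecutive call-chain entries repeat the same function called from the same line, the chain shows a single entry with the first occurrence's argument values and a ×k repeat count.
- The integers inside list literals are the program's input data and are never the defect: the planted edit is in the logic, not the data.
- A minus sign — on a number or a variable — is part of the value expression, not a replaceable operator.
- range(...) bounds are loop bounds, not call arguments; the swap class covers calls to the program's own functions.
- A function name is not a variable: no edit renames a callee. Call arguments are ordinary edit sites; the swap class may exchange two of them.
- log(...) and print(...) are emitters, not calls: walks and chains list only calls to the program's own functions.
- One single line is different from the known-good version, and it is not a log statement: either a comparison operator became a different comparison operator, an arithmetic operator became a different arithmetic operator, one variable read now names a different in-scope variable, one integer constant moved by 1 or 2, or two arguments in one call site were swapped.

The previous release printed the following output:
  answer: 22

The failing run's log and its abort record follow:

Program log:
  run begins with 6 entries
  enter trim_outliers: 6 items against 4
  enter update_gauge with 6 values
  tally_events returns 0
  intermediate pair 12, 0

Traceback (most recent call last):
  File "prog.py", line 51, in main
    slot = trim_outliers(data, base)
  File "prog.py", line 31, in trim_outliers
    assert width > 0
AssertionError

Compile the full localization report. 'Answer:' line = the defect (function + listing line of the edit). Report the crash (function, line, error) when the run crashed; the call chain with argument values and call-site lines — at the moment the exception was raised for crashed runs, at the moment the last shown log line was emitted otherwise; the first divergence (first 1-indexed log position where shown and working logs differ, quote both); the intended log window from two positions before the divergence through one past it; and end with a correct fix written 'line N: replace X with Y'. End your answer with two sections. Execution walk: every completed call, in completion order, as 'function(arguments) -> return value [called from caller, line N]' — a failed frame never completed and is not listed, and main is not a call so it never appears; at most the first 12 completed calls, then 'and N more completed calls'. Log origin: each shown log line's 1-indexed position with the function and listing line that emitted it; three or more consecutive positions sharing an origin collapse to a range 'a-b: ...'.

Answer: the defect is in main at line 49.
Core observation: Log line 2 is where behavior first shows: 'enter trim_outliers: 6 items against 4' appears instead of 'enter trim_outliers: 6 items against 5'.
Crash: trim_outliers, line 31, AssertionError.
Call chain: main -> trim_outliers([5, -2, 12, 2, 11, 8], 4) (called at line 51).
First divergence: position 2 — shown 'enter trim_outliers: 6 items against 4', intended 'enter trim_outliers: 6 items against 5'.
Intended log window:
  1: run begins with 6 entries
  2: enter trim_outliers: 6 items against 5
  3: enter update_gauge with 6 values
Execution walk:
  update_gauge([5, -2, 12, 2, 11, 8]) -> 12  [called from trim_outliers, line 28]
  tally_events([5, -2, 12, 2, 11, 8], 4) -> 0  [called from trim_outliers, line 29]
Origin of each log line:
  1 — main, line 50
  2 — trim_outliers, line 27
  3 — update_gauge, line 2
  4 — tally_events, line 14
  5 — trim_outliers, line 30
A correct fix: line 49: replace `4` with `5`.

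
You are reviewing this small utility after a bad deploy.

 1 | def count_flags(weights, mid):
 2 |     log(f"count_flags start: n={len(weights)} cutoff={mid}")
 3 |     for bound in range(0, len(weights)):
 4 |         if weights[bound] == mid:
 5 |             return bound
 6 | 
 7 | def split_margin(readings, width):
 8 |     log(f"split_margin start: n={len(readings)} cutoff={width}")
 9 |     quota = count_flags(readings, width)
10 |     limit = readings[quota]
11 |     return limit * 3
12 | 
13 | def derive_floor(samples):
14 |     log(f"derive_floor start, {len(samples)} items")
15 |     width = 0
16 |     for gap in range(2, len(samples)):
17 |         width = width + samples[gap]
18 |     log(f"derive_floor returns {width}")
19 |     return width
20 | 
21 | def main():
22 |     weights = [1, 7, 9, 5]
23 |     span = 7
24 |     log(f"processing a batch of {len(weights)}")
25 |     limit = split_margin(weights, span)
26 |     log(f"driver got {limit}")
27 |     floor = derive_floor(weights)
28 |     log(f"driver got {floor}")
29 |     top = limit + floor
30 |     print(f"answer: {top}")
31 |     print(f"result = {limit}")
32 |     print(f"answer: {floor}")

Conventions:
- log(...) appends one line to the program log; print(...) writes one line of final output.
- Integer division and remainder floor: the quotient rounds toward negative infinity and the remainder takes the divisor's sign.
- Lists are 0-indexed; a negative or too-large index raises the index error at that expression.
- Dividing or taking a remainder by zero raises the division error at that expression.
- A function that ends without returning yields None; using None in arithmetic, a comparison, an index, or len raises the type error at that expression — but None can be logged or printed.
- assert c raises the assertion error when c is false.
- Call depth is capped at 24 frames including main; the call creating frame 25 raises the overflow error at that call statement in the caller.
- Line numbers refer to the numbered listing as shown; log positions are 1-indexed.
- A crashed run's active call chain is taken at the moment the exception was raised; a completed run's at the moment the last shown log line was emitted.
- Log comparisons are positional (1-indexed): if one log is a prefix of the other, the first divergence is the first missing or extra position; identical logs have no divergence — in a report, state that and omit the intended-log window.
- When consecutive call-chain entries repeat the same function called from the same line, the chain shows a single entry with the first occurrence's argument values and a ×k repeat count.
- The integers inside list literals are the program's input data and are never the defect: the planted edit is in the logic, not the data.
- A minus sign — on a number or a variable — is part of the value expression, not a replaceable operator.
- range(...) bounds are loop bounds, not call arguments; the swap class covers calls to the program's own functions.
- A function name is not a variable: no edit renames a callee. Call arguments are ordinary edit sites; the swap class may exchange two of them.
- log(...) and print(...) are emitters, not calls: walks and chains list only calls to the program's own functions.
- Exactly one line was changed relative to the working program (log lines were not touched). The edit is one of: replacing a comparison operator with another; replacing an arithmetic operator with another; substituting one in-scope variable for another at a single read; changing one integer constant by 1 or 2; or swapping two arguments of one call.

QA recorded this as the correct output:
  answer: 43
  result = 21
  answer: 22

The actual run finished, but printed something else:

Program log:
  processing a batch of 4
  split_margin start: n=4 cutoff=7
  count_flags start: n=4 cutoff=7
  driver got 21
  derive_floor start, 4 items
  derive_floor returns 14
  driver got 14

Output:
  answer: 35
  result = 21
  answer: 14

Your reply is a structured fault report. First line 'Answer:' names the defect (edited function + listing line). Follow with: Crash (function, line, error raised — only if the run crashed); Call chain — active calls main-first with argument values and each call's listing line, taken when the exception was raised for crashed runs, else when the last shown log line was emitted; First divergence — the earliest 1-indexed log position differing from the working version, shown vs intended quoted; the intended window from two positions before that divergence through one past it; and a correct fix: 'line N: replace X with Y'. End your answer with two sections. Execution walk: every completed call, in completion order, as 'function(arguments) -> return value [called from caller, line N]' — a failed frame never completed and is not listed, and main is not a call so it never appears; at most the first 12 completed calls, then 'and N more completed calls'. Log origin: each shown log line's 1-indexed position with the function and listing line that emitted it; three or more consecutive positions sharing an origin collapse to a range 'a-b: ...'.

Answer: the defect is in derive_floor at line 16.
Key observation: At log position 6 the runs split — shown 'derive_floor returns 14', but the working version logs 'derive_floor returns 22'.
Call chain: main.
First divergence: position 6 — shown 'derive_floor returns 14', intended 'derive_floor returns 22'.
Intended log window:
  4: driver got 21
  5: derive_floor start, 4 items
  6: derive_floor returns 22
  7: driver got 22
Execution walk:
  count_flags([1, 7, 9, 5], 7) -> 1  [called from split_margin, line 9]
  split_margin([1, 7, 9, 5], 7) -> 21  [called from main, line 25]
  derive_floor([1, 7, 9, 5]) -> 14  [called from main, line 27]
Log origins:
  1: logged in main at line 24
  2: logged in split_margin at line 8
  3: logged in count_flags at line 2
  4: logged in main at line 26
  5: logged in derive_floor at line 14
  6: logged in derive_floor at line 18
  7: logged in main at line 28
A correct fix: line 16: replace `2` with `0`.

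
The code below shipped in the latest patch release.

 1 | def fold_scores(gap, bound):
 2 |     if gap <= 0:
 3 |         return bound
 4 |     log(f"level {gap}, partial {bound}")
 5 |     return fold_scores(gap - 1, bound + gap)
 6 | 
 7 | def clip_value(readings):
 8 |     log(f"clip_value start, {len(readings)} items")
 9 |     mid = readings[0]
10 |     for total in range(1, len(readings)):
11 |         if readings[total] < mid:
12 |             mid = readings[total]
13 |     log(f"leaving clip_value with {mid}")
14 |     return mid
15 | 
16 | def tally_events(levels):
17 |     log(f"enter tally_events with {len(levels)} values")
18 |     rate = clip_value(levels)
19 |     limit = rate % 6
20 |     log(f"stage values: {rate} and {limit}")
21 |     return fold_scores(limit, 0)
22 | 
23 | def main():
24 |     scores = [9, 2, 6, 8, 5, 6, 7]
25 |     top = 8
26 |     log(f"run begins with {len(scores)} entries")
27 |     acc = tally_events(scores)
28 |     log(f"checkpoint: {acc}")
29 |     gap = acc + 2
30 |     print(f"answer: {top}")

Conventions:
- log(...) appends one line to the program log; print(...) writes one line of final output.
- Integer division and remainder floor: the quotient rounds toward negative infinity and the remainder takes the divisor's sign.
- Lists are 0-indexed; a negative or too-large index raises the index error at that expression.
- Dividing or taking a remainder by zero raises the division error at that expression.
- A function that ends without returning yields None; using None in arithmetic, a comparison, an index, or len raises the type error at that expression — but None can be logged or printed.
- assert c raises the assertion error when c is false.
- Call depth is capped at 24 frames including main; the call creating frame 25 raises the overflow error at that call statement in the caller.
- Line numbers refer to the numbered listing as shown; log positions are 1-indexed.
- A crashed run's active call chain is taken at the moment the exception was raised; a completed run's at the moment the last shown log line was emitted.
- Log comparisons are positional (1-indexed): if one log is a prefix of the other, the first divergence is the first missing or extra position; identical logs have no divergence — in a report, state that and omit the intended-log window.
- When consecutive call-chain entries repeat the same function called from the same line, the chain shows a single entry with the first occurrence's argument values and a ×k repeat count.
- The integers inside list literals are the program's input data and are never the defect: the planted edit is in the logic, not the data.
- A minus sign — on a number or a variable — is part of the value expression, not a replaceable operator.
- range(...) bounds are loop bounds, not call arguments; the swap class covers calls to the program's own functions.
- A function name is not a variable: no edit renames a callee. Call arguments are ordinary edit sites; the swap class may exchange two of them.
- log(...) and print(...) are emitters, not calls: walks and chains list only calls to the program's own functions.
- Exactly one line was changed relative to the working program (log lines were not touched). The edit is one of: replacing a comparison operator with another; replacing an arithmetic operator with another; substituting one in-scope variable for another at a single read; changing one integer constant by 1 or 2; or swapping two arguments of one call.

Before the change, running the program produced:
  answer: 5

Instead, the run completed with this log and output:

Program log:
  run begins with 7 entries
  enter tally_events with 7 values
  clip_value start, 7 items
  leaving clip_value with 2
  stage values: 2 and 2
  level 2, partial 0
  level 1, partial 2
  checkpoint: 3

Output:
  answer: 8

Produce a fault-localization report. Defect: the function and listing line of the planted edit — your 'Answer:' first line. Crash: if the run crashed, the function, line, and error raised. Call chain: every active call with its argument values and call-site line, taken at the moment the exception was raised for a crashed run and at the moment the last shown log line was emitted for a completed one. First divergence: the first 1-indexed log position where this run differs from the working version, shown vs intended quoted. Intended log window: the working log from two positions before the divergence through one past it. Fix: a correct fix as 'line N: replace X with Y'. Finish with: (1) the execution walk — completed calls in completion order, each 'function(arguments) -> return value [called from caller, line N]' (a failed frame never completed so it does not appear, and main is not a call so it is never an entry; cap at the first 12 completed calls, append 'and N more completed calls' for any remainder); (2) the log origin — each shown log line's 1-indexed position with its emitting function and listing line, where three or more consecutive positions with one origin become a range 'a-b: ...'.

Answer: the defect is in main at line 30.
Key fact: The two runs log identically and part ways only at the printed values.
Call chain: main.
First divergence: none; the two logs match at every position.
Execution walk:
  clip_value([9, 2, 6, 8, 5, 6, 7]) -> 2  [called from tally_events, line 18]
  fold_scores(0, 3) -> 3  [called from fold_scores, line 5]
  fold_scores(1, 2) -> 3  [called from fold_scores, line 5]
  fold_scores(2, 0) -> 3  [called from tally_events, line 21]
  tally_events([9, 2, 6, 8, 5, 6, 7]) -> 3  [called from main, line 27]
Origin of each log line:
  1: from main, line 26
  2: from tally_events, line 17
  3: from clip_value, line 8
  4: from clip_value, line 13
  5: from tally_events, line 20
  6: from fold_scores, line 4
  7: from fold_scores, line 4
  8: from main, line 28
A correct fix: line 30: replace `top` with `gap`.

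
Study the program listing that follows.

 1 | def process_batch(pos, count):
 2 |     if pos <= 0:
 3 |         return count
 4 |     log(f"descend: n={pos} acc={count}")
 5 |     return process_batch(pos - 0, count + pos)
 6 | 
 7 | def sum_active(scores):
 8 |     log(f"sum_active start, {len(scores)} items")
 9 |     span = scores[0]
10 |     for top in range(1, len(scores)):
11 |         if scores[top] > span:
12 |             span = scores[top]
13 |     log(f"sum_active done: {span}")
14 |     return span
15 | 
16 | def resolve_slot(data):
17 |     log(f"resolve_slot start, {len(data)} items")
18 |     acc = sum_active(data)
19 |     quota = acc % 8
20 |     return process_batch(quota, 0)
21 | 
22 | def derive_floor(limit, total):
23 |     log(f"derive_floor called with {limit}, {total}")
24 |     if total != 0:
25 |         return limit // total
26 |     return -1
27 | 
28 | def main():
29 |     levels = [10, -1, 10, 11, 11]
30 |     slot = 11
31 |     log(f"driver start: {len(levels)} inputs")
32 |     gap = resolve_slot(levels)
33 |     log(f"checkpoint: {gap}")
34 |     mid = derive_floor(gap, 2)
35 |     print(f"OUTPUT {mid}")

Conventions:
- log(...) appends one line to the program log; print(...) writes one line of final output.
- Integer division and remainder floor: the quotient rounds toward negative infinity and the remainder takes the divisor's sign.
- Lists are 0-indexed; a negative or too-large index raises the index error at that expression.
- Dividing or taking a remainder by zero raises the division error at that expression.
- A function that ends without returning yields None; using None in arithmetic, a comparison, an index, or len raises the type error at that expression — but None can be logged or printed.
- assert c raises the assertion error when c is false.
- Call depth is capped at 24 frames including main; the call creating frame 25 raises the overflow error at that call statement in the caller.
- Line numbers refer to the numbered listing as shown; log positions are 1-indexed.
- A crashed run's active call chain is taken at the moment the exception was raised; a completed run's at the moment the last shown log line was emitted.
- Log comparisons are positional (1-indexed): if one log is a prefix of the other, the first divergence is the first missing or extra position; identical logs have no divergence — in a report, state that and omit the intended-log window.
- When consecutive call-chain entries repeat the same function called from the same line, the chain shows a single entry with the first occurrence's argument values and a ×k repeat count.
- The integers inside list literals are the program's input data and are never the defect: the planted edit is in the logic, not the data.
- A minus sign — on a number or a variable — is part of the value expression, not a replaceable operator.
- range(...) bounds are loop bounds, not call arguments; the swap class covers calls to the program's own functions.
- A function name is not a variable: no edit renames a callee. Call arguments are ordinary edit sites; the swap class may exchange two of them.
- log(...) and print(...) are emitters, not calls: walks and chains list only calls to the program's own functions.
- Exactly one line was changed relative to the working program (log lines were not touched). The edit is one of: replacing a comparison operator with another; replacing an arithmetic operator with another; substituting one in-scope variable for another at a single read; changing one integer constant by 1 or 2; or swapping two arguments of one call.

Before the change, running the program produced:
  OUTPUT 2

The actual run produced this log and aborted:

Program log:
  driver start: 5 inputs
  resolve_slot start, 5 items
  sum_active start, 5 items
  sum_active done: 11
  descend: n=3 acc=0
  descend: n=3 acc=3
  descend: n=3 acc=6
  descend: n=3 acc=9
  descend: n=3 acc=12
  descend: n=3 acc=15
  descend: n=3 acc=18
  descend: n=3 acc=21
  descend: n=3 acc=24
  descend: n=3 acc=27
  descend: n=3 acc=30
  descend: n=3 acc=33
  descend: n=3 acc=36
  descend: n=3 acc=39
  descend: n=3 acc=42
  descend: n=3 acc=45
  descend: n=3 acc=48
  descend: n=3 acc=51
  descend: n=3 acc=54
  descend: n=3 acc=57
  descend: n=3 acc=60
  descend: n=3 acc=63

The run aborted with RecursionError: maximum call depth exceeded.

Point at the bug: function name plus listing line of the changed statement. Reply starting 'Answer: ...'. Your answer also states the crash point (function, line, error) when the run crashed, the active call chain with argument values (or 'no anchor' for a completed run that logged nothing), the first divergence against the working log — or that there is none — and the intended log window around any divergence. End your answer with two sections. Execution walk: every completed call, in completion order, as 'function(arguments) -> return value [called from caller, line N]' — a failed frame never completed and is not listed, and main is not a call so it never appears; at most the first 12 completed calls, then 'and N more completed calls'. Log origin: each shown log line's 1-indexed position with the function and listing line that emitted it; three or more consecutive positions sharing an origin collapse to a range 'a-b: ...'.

Answer: the defect is in process_batch at line 5.
Key fact: Log line 6 is where behavior first shows: 'descend: n=3 acc=3' appears instead of 'descend: n=1 acc=3'.
Crash: process_batch, line 5, RecursionError.
Call chain: main -> resolve_slot([10, -1, 10, 11, 11]) (called at line 32) -> process_batch(3, 0) (called at line 20) -> process_batch(3, 3) (called at line 5) ×21.
First divergence: position 6 — the shown line 'descend: n=3 acc=3' should read 'descend: n=1 acc=3'.
Intended log window:
  4: sum_active done: 11
  5: descend: n=3 acc=0
  6: descend: n=1 acc=3
  7: checkpoint: 4
Execution walk:
  sum_active([10, -1, 10, 11, 11]) -> 11  [called from resolve_slot, line 18]
Origin of each log line:
  1 — main, line 31
  2 — resolve_slot, line 17
  3 — sum_active, line 8
  4 — sum_active, line 13
  5-26 — process_batch, line 4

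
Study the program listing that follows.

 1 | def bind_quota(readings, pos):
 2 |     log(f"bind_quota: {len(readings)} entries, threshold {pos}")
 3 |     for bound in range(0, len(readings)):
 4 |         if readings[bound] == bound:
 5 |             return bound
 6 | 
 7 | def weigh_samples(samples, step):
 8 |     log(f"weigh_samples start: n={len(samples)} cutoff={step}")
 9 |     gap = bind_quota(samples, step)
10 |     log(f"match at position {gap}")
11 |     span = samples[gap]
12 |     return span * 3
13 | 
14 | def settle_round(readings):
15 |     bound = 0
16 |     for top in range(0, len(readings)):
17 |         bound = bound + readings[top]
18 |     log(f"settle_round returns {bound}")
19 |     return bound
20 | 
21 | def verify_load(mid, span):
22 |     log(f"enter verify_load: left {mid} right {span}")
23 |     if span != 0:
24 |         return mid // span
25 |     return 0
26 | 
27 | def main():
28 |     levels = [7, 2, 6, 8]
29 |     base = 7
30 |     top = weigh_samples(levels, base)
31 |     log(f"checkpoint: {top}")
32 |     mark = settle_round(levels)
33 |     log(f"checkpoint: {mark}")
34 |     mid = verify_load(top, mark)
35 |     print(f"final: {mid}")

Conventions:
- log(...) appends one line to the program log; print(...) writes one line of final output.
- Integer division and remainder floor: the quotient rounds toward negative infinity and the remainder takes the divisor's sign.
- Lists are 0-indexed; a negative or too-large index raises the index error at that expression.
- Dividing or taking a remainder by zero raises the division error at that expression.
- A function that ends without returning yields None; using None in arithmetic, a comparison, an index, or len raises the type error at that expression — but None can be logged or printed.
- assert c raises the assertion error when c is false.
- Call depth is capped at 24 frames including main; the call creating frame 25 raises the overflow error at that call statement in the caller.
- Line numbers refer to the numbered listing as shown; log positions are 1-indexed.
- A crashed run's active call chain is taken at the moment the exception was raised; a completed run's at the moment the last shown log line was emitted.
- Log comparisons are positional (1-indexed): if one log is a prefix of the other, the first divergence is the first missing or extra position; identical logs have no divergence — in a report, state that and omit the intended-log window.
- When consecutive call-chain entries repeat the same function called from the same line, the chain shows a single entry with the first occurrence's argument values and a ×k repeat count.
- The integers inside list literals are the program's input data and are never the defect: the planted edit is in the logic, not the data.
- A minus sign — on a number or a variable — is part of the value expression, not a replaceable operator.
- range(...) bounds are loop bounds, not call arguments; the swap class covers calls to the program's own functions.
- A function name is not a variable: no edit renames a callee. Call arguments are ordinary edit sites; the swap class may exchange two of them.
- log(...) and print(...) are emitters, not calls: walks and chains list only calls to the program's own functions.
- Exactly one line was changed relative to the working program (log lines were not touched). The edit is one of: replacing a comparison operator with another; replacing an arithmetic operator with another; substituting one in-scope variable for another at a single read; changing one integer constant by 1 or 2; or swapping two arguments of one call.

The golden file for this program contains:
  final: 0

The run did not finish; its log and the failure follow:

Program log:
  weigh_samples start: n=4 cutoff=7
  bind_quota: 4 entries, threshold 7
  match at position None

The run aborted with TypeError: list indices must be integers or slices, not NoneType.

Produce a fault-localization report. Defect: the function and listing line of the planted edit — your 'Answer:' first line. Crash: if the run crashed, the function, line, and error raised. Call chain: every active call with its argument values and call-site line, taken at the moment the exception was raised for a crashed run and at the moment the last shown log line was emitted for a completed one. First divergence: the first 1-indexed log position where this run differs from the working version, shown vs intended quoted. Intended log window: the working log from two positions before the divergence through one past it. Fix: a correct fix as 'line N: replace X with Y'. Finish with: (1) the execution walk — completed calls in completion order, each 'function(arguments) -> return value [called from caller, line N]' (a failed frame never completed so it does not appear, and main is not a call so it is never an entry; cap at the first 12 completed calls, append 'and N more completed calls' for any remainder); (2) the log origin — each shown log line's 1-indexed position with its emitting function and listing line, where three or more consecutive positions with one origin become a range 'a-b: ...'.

Answer: the defect is in bind_quota at line 4.
Core observation: The earliest visible damage is log position 3 — 'match at position None' rather than the intended 'match at position 0'.
Crash: weigh_samples, line 11, TypeError.
Call chain: main -> weigh_samples([7, 2, 6, 8], 7) (called at line 30).
First divergence: position 3 — shown 'match at position None', intended 'match at position 0'.
Intended log window:
  1: weigh_samples start: n=4 cutoff=7
  2: bind_quota: 4 entries, threshold 7
  3: match at position 0
  4: checkpoint: 21
Execution walk:
  bind_quota([7, 2, 6, 8], 7) -> None  [called from weigh_samples, line 9]
Log origins:
  1: from weigh_samples, line 8
  2: from bind_quota, line 2
  3: from weigh_samples, line 10
A correct fix: line 4: replace `readings[bound] == bound` with `readings[bound] == pos`.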